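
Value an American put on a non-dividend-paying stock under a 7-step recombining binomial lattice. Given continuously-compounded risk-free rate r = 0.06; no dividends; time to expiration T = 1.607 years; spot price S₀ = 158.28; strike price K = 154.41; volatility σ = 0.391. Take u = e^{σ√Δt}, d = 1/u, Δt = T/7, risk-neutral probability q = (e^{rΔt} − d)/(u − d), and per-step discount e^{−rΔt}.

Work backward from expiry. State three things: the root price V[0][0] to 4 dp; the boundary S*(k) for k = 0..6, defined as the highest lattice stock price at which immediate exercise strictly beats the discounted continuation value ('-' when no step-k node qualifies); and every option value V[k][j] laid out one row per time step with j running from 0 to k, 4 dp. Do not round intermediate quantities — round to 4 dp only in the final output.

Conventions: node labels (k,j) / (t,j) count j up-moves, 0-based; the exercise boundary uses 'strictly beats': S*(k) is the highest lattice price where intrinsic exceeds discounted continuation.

price = 23.4340
boundary = - - - 90.2279 74.8134 90.2279 108.8185
tree:
23.4340
33.8991 13.2094
47.5011 20.7070 5.7829
64.1821 31.4906 10.0738 1.4823
79.5966 46.0854 17.1975 2.9474 0.0000
92.3777 64.1821 28.5620 5.8606 0.0000 0.0000
102.9753 79.5966 45.5915 11.6530 0.0000 0.0000 0.0000
111.7624 92.3777 64.1821 23.1706 0.0000 0.0000 0.0000 0.0000

Δt=0.22957  u=1.20604  d=0.82916  q=0.49010  discount=0.98632
step 7 (expiry): payoffs max(K−S,0) = 111.7624 92.3777 64.1821 23.1706 0.0000 0.0000 0.0000 0.0000
step 6: (k=6,j=0): S=51.4347, K−S=102.9753, hold=100.8630 ⇒ V=102.9753 exercise | (k=6,j=1): S=74.8134, K−S=79.5966, hold=77.4843 ⇒ V=79.5966 exercise | (k=6,j=2): S=108.8185, K−S=45.5915, hold=43.4792 ⇒ V=45.5915 exercise | (k=6,j=3): S=158.2800, K−S=0.0000, hold=11.6530 ⇒ V=11.6530 continue | (k=6,j=4): S=230.2234, K−S=0.0000, hold=0.0000 ⇒ V=0.0000 continue | (k=6,j=5): S=334.8674, K−S=0.0000, hold=0.0000 ⇒ V=0.0000 continue | (k=6,j=6): S=487.0754, K−S=0.0000, hold=0.0000 ⇒ V=0.0000 continue  boundary S*=108.8185
step 5: (k=5,j=0): S=62.0323, K−S=92.3777, hold=90.2654 ⇒ V=92.3777 exercise | (k=5,j=1): S=90.2279, K−S=64.1821, hold=62.0698 ⇒ V=64.1821 exercise | (k=5,j=2): S=131.2394, K−S=23.1706, hold=28.5620 ⇒ V=28.5620 continue | (k=5,j=3): S=190.8920, K−S=0.0000, hold=5.8606 ⇒ V=5.8606 continue | (k=5,j=4): S=277.6586, K−S=0.0000, hold=0.0000 ⇒ V=0.0000 continue | (k=5,j=5): S=403.8634, K−S=0.0000, hold=0.0000 ⇒ V=0.0000 continue  boundary S*=90.2279
step 4: (k=4,j=0): S=74.8134, K−S=79.5966, hold=77.4843 ⇒ V=79.5966 exercise | (k=4,j=1): S=108.8185, K−S=45.5915, hold=46.0854 ⇒ V=46.0854 continue | (k=4,j=2): S=158.2800, K−S=0.0000, hold=17.1975 ⇒ V=17.1975 continue | (k=4,j=3): S=230.2234, K−S=0.0000, hold=2.9474 ⇒ V=2.9474 continue | (k=4,j=4): S=334.8674, K−S=0.0000, hold=0.0000 ⇒ V=0.0000 continue  boundary S*=74.8134
step 3: (k=3,j=0): S=90.2279, K−S=64.1821, hold=62.3085 ⇒ V=64.1821 exercise | (k=3,j=1): S=131.2394, K−S=23.1706, hold=31.4906 ⇒ V=31.4906 continue | (k=3,j=2): S=190.8920, K−S=0.0000, hold=10.0738 ⇒ V=10.0738 continue | (k=3,j=3): S=277.6586, K−S=0.0000, hold=1.4823 ⇒ V=1.4823 continue  boundary S*=90.2279
step 2: (k=2,j=0): S=108.8185, K−S=45.5915, hold=47.5011 ⇒ V=47.5011 continue | (k=2,j=1): S=158.2800, K−S=0.0000, hold=20.7070 ⇒ V=20.7070 continue | (k=2,j=2): S=230.2234, K−S=0.0000, hold=5.7829 ⇒ V=5.7829 continue  boundary S*=-
step 1: (k=1,j=0): S=131.2394, K−S=23.1706, hold=33.8991 ⇒ V=33.8991 continue | (k=1,j=1): S=190.8920, K−S=0.0000, hold=13.2094 ⇒ V=13.2094 continue  boundary S*=-
step 0: (k=0,j=0): S=158.2800, K−S=0.0000, hold=23.4340 ⇒ V=23.4340 continue  boundary S*=-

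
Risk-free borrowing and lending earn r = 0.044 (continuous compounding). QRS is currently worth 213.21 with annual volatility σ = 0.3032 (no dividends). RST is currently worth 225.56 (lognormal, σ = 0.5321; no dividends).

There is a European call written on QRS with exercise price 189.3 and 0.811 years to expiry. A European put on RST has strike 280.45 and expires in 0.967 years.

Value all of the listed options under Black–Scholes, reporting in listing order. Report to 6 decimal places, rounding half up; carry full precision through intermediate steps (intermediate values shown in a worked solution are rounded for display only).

[QRS call K=189.3]
σ√T = 0.3032·√0.811 = 0.273048
d₁ = (ln(S/K) + (r+σ²/2)T) / (σ√T) = (ln(213.21/189.3) + (0.044+0.3032²/2)·0.811) / 0.273048 = (0.118945 + 0.072962) / 0.273048 = 0.702829
d₂ = d₁ − σ√T = 0.702829 − 0.273048 = 0.429780
e^{−rT} = 0.964945
N(d₁) = 0.758919,  N(d₂) = 0.666322
price = S·N(d₁) − K·e^{−rT}·N(d₂) = 161.809066 − 121.713172 = 40.095894
[RST put K=280.45]
σ√T = 0.5321·√0.967 = 0.523247
d₁ = (ln(S/K) + (r+σ²/2)T) / (σ√T) = (ln(225.56/280.45) + (0.044+0.5321²/2)·0.967) / 0.523247 = (-0.217809 + 0.179442) / 0.523247 = -0.073326
d₂ = d₁ − σ√T = -0.073326 − 0.523247 = -0.596573
e^{−rT} = 0.958344
N(−d₁) = 0.529227,  N(−d₂) = 0.724604
price = K·e^{−rT}·N(−d₂) − S·N(−d₁) = 194.750079 − 119.372383 = 75.377697

price(QRS call K=189.3) = 40.095894
price(RST put K=280.45) = 75.377697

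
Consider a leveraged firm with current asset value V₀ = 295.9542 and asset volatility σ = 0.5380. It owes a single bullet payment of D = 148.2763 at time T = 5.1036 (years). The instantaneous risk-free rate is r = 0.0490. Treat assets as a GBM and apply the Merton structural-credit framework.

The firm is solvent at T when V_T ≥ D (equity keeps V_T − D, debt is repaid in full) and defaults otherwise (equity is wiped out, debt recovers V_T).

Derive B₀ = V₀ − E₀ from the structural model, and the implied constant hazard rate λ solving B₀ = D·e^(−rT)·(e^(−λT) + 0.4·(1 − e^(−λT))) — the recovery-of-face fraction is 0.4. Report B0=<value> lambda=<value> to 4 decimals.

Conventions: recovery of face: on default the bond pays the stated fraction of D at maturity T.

B0=90.0814 lambda=0.0894

Apply the equity-as-call identities (strike 148.2763, horizon 5.1036 years):
d₁ = [ln(V₀/D) + (r + σ²/2)T] / (σ√T)
   = [ln(295.9542/148.2763) + (0.0490 + 0.5·0.5380²)·5.1036] / (0.5380·√5.1036)
   = [0.691127 + 0.988680] / 1.215404 = 1.382098
d₂ = d₁ − σ√T = 1.382098 − 1.215404 = 0.166694
N(d₁) = 0.916529,  N(d₂) = 0.566195,  e^(−rT) = 0.778741
E₀ = V₀·N(d₁) − D·e^(−rT)·N(d₂)
   = 295.9542·0.916529 − 148.2763·0.778741·0.566195 = 205.872803
B₀ = V₀ − E₀ = 295.9542 − 205.872803 = 90.081397
e^(−λT) = (B₀·e^(rT)/D − 0.4)/(1 − 0.4) = (90.0814·1.284124/148.2763 − 0.4)/0.6 = 0.63355961
λ = −ln(0.63355961)/5.1036 = 0.089427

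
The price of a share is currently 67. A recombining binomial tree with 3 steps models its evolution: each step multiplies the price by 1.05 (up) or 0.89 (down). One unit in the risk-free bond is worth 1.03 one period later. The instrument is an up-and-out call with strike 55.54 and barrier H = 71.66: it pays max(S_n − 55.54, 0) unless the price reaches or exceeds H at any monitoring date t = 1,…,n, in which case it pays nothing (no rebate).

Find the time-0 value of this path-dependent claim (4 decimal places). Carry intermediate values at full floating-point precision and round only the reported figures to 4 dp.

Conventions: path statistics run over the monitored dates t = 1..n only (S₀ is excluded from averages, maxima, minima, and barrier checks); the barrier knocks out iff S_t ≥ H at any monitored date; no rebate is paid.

Set p* = 0.8750 (from d < R < u); the path-dependent value is the discounted p*-expectation over all price paths.
Enumerate all 2^3 = 8 price paths (U = up ×1.05, D = down ×0.89); each path with k up-moves has probability p*^k·(1−p*)^(3−k).
DDD: M=59.6300, payoff=0.0000, prob=0.001953
UDD: M=70.3500, payoff=0.1842, prob=0.013672
DUD: M=62.6115, payoff=0.1842, prob=0.013672
UUD: M=73.8675, payoff=0.0000, prob=0.095703
DDU: M=59.6300, payoff=0.1842, prob=0.013672
UDU: M=70.3500, payoff=10.2021, prob=0.095703
DUU: M=65.7421, payoff=10.2021, prob=0.095703
UUU: M=77.5609, payoff=0.0000, prob=0.669922
Price = Σ prob·payoff / R^3 = 1.960297 / 1.092727 = 1.7939

price = 1.7939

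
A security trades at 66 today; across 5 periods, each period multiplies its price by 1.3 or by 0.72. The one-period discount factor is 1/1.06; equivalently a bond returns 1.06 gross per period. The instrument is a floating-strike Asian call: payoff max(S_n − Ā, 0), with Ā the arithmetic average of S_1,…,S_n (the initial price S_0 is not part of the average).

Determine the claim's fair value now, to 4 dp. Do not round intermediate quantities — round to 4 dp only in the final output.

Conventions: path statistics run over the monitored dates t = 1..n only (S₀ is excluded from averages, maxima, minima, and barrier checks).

price = 11.8100

Risk-neutral up-probability p* = (R−d)/(u−d) = (1.06−0.72)/(1.3−0.72) = 0.5862; the claim prices as the p*-weighted sum of path payoffs discounted by R^5.
Enumerate all 2^5 = 32 price paths (U = up ×1.3, D = down ×0.72); each path with k up-moves has probability p*^k·(1−p*)^(5−k).
DDDDD: Ā=27.3752, payoff=0.0000, prob=0.012132
UDDDD: Ā=49.4274, payoff=0.0000, prob=0.017186
DUDDD: Ā=41.7714, payoff=0.0000, prob=0.017186
UUDDD: Ā=75.4206, payoff=0.0000, prob=0.024347
DDUDD: Ā=36.2591, payoff=0.0000, prob=0.017186
UDUDD: Ā=65.4678, payoff=0.0000, prob=0.024347
DUUDD: Ā=57.8118, payoff=0.0000, prob=0.024347
UUUDD: Ā=104.3825, payoff=0.0000, prob=0.034492
DDDUD: Ā=32.2902, payoff=0.0000, prob=0.017186
UDDUD: Ā=58.3018, payoff=0.0000, prob=0.024347
DUDUD: Ā=50.6458, payoff=0.0000, prob=0.024347
UUDUD: Ā=91.4439, payoff=0.0000, prob=0.034492
DDUUD: Ā=45.1335, payoff=0.0000, prob=0.024347
UDUUD: Ā=81.4911, payoff=0.0000, prob=0.034492
DUUUD: Ā=73.8351, payoff=1.3340, prob=0.034492
UUUUD: Ā=133.3133, payoff=2.4086, prob=0.048864
DDDDU: Ā=29.4327, payoff=0.0000, prob=0.017186
UDDDU: Ā=53.1423, payoff=0.0000, prob=0.024347
DUDDU: Ā=45.4863, payoff=0.0000, prob=0.024347
UUDDU: Ā=82.1280, payoff=0.0000, prob=0.034492
DDUDU: Ā=39.9740, payoff=1.6581, prob=0.024347
UDUDU: Ā=72.1752, payoff=2.9938, prob=0.034492
DUUDU: Ā=64.5192, payoff=10.6498, prob=0.034492
UUUDU: Ā=116.4931, payoff=19.2288, prob=0.048864
DDDUU: Ā=36.0051, payoff=5.6270, prob=0.024347
UDDUU: Ā=65.0092, payoff=10.1598, prob=0.034492
DUDUU: Ā=57.3532, payoff=17.8158, prob=0.034492
UUDUU: Ā=103.5544, payoff=32.1674, prob=0.048864
DDUUU: Ā=51.8409, payoff=23.3281, prob=0.034492
UDUUU: Ā=93.6016, payoff=42.1202, prob=0.048864
DUUUU: Ā=85.9456, payoff=49.7762, prob=0.048864
UUUUU: Ā=155.1796, payoff=89.8738, prob=0.069224
Price = Σ prob·payoff / R^5 = 15.804463 / 1.338226 = 11.8100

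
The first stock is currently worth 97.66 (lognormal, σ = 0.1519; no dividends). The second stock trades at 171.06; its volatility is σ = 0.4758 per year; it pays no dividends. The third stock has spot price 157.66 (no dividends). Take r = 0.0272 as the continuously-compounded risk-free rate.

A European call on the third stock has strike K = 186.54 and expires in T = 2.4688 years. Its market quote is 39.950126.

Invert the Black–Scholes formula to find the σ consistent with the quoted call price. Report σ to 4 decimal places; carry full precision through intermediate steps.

At σ = 0.4708 the Black–Scholes value reproduces the quote:
σ√T = 0.4708·√2.4688 = 0.739741
d₁ = (ln(S/K) + (r+σ²/2)T) / (σ√T) = (ln(157.66/186.54) + (0.0272+0.4708²/2)·2.4688) / 0.739741 = (-0.168205 + 0.340759) / 0.739741 = 0.233264
d₂ = d₁ − σ√T = 0.233264 − 0.739741 = -0.506477
e^{−rT} = 0.935054
N(d₁) = 0.592222,  N(d₂) = 0.306261
V = S·N(d₁) − K·e^{−rT}·N(d₂) = 93.369661 − 53.419535 = 39.950126 (equal to the quote); since ∂V/∂σ > 0 for all σ, the implied volatility is unique

sigma = 0.4708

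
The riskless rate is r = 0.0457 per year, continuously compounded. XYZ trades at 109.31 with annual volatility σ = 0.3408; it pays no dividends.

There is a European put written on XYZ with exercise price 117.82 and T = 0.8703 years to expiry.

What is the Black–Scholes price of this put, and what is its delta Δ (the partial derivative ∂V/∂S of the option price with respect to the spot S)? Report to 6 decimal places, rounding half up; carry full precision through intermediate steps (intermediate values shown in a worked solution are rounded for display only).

σ√T = 0.3408·√0.8703 = 0.317932
d₁ = (ln(S/K) + (r+σ²/2)T) / (σ√T) = (ln(109.31/117.82) + (0.0457+0.3408²/2)·0.8703) / 0.317932 = (-0.074970 + 0.090313) / 0.317932 = 0.048258
d₂ = d₁ − σ√T = 0.048258 − 0.317932 = -0.269673
e^{−rT} = 0.961008
N(−d₁) = 0.480755,  N(−d₂) = 0.606294
Put price V = K·e^{−rT}·N(−d₂) − S·N(−d₁) = 68.648239 − 52.551344 = 16.096895
Δ = −N(−d₁) = -0.480755

price = 16.096895
Δ = -0.480755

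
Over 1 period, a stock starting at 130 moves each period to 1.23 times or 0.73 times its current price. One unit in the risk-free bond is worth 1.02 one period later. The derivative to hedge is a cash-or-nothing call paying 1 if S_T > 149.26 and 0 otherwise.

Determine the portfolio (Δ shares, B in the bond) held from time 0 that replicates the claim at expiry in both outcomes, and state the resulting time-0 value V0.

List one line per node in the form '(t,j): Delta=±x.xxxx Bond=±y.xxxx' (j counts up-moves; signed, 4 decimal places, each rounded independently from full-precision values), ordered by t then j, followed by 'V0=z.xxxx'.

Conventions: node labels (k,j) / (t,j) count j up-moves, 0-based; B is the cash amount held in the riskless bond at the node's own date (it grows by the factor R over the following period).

(0,0): Delta=0.0154 Bond=-1.4314
V0=0.5686

Under the risk-neutral measure, an up-move has probability p* = (R−d)/(u−d) = 0.5800 and values discount at R = 1.02.
At maturity the claim pays: V(1,0)=0.0000, V(1,1)=1.0000
(0,0): S=130.0000. Δ = (V_up−V_dn)/(S_up−S_dn) = (1.0000−0.0000)/(159.9000−94.9000) = 0.0154. V = [p*·1.0000 + (1−p*)·0.0000]/1.02 = 0.5686. B = V − Δ·S = -1.4314.
As a check, the time-0 holding Δ(0,0)·S0 + B(0,0) comes to 0.5686 — exactly V0.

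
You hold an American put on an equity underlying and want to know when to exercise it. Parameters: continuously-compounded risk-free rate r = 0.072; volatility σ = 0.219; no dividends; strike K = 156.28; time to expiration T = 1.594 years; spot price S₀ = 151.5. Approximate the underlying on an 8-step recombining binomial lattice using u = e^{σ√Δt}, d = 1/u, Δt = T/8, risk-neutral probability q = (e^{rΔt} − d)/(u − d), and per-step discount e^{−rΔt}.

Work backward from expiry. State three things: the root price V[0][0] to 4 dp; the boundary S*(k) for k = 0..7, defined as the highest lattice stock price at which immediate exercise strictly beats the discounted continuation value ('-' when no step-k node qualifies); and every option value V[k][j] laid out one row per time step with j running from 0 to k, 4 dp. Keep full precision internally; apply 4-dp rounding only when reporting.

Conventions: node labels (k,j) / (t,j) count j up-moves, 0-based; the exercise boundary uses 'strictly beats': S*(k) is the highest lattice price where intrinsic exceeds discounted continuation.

price = 13.1527
boundary = - - 124.5956 112.9921 124.5956 112.9921 124.5956 137.3908
tree:
13.1527
20.7285 7.2845
31.6844 12.2869 3.3727
43.2879 20.0960 6.2045 1.1387
53.8109 31.6844 11.1190 2.3364 0.1861
63.3538 43.2879 19.2413 4.7489 0.4190 0.0000
72.0080 53.8109 31.6844 9.5407 0.9432 0.0000 0.0000
79.8562 63.3538 43.2879 18.8892 2.1233 0.0000 0.0000 0.0000
86.9736 72.0080 53.8109 31.6844 4.7800 0.0000 0.0000 0.0000 0.0000

Δt=0.19925, u=1.10269, d=0.90687, q=0.54937, disc=e^(-rΔt)=0.98576
k=8 terminal: V=max(K-S,0) → 86.9736 72.0080 53.8109 31.6844 4.7800 0.0000 0.0000 0.0000 0.0000
k=7: j=0 S=76.4238 intr=79.8562 cont=77.6302 V=79.8562[EX]; j=1 S=92.9262 intr=63.3538 cont=61.1278 V=63.3538[EX]; j=2 S=112.9921 intr=43.2879 cont=41.0619 V=43.2879[EX]; j=3 S=137.3908 intr=18.8892 cont=16.6632 V=18.8892[EX]; j=4 S=167.0581 intr=0.0000 cont=2.1233 V=2.1233[hold]; j=5 S=203.1315 intr=0.0000 cont=0.0000 V=0.0000[hold]; j=6 S=246.9944 intr=0.0000 cont=0.0000 V=0.0000[hold]; j=7 S=300.3287 intr=0.0000 cont=0.0000 V=0.0000[hold]  S*(7)=137.3908
k=6: j=0 S=84.2720 intr=72.0080 cont=69.7820 V=72.0080[EX]; j=1 S=102.4691 intr=53.8109 cont=51.5849 V=53.8109[EX]; j=2 S=124.5956 intr=31.6844 cont=29.4584 V=31.6844[EX]; j=3 S=151.5000 intr=4.7800 cont=9.5407 V=9.5407[hold]; j=4 S=184.2139 intr=0.0000 cont=0.9432 V=0.9432[hold]; j=5 S=223.9918 intr=0.0000 cont=0.0000 V=0.0000[hold]; j=6 S=272.3591 intr=0.0000 cont=0.0000 V=0.0000[hold]  S*(6)=124.5956
k=5: j=0 S=92.9262 intr=63.3538 cont=61.1278 V=63.3538[EX]; j=1 S=112.9921 intr=43.2879 cont=41.0619 V=43.2879[EX]; j=2 S=137.3908 intr=18.8892 cont=19.2413 V=19.2413[hold]; j=3 S=167.0581 intr=0.0000 cont=4.7489 V=4.7489[hold]; j=4 S=203.1315 intr=0.0000 cont=0.4190 V=0.4190[hold]; j=5 S=246.9944 intr=0.0000 cont=0.0000 V=0.0000[hold]  S*(5)=112.9921
k=4: j=0 S=102.4691 intr=53.8109 cont=51.5849 V=53.8109[EX]; j=1 S=124.5956 intr=31.6844 cont=29.6491 V=31.6844[EX]; j=2 S=151.5000 intr=4.7800 cont=11.1190 V=11.1190[hold]; j=3 S=184.2139 intr=0.0000 cont=2.3364 V=2.3364[hold]; j=4 S=223.9918 intr=0.0000 cont=0.1861 V=0.1861[hold]  S*(4)=124.5956
k=3: j=0 S=112.9921 intr=43.2879 cont=41.0619 V=43.2879[EX]; j=1 S=137.3908 intr=18.8892 cont=20.0960 V=20.0960[hold]; j=2 S=167.0581 intr=0.0000 cont=6.2045 V=6.2045[hold]; j=3 S=203.1315 intr=0.0000 cont=1.1387 V=1.1387[hold]  S*(3)=112.9921
k=2: j=0 S=124.5956 intr=31.6844 cont=30.1119 V=31.6844[EX]; j=1 S=151.5000 intr=4.7800 cont=12.2869 V=12.2869[hold]; j=2 S=184.2139 intr=0.0000 cont=3.3727 V=3.3727[hold]  S*(2)=124.5956
k=1: j=0 S=137.3908 intr=18.8892 cont=20.7285 V=20.7285[hold]; j=1 S=167.0581 intr=0.0000 cont=7.2845 V=7.2845[hold]  S*(1)=-
k=0: j=0 S=151.5000 intr=4.7800 cont=13.1527 V=13.1527[hold]  S*(0)=-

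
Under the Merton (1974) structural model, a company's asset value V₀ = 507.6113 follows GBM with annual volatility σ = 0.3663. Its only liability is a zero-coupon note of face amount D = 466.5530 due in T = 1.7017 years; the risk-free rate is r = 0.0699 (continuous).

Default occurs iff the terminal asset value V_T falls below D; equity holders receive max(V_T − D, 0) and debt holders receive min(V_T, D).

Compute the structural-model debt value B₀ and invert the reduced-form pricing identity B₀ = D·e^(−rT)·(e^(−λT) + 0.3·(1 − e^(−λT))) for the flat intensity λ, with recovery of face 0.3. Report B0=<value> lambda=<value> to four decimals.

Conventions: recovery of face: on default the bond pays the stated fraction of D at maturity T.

With assets at 507.6113 and a single debt payment of 466.5530 at 1.7017 years:
d₁ = [ln(V₀/D) + (r + σ²/2)T] / (σ√T)
   = [ln(507.6113/466.5530) + (0.0699 + 0.5·0.3663²)·1.7017] / (0.3663·√1.7017)
   = [0.084344 + 0.233112] / 0.477836 = 0.664364
d₂ = d₁ − σ√T = 0.664364 − 0.477836 = 0.186528
N(d₁) = 0.746771,  N(d₂) = 0.573985,  e^(−rT) = 0.887853
E₀ = V₀·N(d₁) − D·e^(−rT)·N(d₂)
   = 507.6113·0.746771 − 466.5530·0.887853·0.573985 = 141.307484
B₀ = V₀ − E₀ = 507.6113 − 141.307484 = 366.303816
e^(−λT) = (B₀·e^(rT)/D − 0.3)/(1 − 0.3) = (366.3038·1.126312/466.5530 − 0.3)/0.7 = 0.83471322
λ = −ln(0.83471322)/1.7017 = 0.106169

B0=366.3038 lambda=0.1062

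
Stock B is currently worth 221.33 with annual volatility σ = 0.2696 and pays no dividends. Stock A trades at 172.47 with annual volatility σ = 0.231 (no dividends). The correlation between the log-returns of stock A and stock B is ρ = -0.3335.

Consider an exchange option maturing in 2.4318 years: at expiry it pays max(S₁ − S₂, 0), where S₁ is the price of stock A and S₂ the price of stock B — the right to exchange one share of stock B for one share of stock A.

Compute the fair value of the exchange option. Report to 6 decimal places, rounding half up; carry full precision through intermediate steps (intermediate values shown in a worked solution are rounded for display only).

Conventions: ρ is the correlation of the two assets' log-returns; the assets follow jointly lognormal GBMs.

exchange price = 28.446362

σ_eff = √(σ₁² + σ₂² − 2ρσ₁σ₂) = √(0.231² + 0.2696² − 2·-0.3335·0.231·0.2696) = 0.409371
d₁ = (ln(S₁/S₂) + (q₂ − q₁ + σ_eff²/2)T) / (σ_eff√T) = (ln(172.47/221.33) + (0.0 − 0.0 + 0.083792)·2.4318) / 0.638382 = -0.071534
d₂ = d₁ − σ_eff√T = -0.071534 − 0.638382 = -0.709916
N(d₁) = 0.471487,  N(d₂) = 0.238878
V = S₁·e^{−q₁T}·N(d₁) − S₂·e^{−q₂T}·N(d₂) = 81.317288 − 52.870927 = 28.446362
Key observation: pricing in stock B-units makes this a unit-strike call on the ratio S₁/S₂ — the risk-free rate cancels and cannot affect the value.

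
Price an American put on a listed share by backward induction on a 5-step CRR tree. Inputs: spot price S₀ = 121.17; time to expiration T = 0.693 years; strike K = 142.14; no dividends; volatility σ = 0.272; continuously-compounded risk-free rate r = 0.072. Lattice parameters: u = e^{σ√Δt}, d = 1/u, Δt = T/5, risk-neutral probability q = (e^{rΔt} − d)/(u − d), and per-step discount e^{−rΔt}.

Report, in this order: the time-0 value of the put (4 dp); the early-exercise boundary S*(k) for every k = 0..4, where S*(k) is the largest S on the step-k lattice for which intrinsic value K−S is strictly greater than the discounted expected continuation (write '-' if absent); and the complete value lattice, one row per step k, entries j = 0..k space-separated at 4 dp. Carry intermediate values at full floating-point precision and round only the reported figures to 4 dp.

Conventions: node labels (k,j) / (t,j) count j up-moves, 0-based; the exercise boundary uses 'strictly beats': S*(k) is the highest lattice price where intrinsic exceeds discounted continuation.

price = 22.3938
boundary = - 109.5008 98.9553 109.5008 121.1700
tree:
22.3938
32.6392 13.5206
43.1847 21.5266 6.5108
52.7145 32.6392 11.8496 1.7884
61.3266 43.1847 20.9700 3.7960 0.0000
69.1093 52.7145 32.6392 8.0572 0.0000 0.0000

Δt=0.13860  u=1.10657  d=0.90370  q=0.52414  discount=0.99007
step 5 (expiry): payoffs max(K−S,0) = 69.1093 52.7145 32.6392 8.0572 0.0000 0.0000
step 4: (k=4,j=0): S=80.8134, K−S=61.3266, hold=59.9152 ⇒ V=61.3266 exercise | (k=4,j=1): S=98.9553, K−S=43.1847, hold=41.7733 ⇒ V=43.1847 exercise | (k=4,j=2): S=121.1700, K−S=20.9700, hold=19.5586 ⇒ V=20.9700 exercise | (k=4,j=3): S=148.3717, K−S=0.0000, hold=3.7960 ⇒ V=3.7960 continue | (k=4,j=4): S=181.6799, K−S=0.0000, hold=0.0000 ⇒ V=0.0000 continue  boundary S*=121.1700
step 3: (k=3,j=0): S=89.4255, K−S=52.7145, hold=51.3031 ⇒ V=52.7145 exercise | (k=3,j=1): S=109.5008, K−S=32.6392, hold=31.2278 ⇒ V=32.6392 exercise | (k=3,j=2): S=134.0828, K−S=8.0572, hold=11.8496 ⇒ V=11.8496 continue | (k=3,j=3): S=164.1833, K−S=0.0000, hold=1.7884 ⇒ V=1.7884 continue  boundary S*=109.5008
step 2: (k=2,j=0): S=98.9553, K−S=43.1847, hold=41.7733 ⇒ V=43.1847 exercise | (k=2,j=1): S=121.1700, K−S=20.9700, hold=21.5266 ⇒ V=21.5266 continue | (k=2,j=2): S=148.3717, K−S=0.0000, hold=6.5108 ⇒ V=6.5108 continue  boundary S*=98.9553
step 1: (k=1,j=0): S=109.5008, K−S=32.6392, hold=31.5167 ⇒ V=32.6392 exercise | (k=1,j=1): S=134.0828, K−S=8.0572, hold=13.5206 ⇒ V=13.5206 continue  boundary S*=109.5008
step 0: (k=0,j=0): S=121.1700, K−S=20.9700, hold=22.3938 ⇒ V=22.3938 continue  boundary S*=-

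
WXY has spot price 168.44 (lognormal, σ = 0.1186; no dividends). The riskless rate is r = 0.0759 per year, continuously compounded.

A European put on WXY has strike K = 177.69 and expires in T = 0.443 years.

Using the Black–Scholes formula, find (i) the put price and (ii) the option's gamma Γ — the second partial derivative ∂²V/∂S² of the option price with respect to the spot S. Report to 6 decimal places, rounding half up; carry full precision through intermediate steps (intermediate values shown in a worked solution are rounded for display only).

σ√T = 0.1186·√0.443 = 0.078938
d₁ = (ln(S/K) + (r+σ²/2)T) / (σ√T) = (ln(168.44/177.69) + (0.0759+0.1186²/2)·0.443) / 0.078938 = (-0.053461 + 0.036739) / 0.078938 = -0.211831
d₂ = d₁ − σ√T = -0.211831 − 0.078938 = -0.290769
e^{−rT} = 0.966935
N(−d₁) = 0.583881,  N(−d₂) = 0.614386
Put price V = K·e^{−rT}·N(−d₂) − S·N(−d₁) = 105.560583 − 98.348852 = 7.211730
φ(d₁) = (1/√(2π))·e^{−d₁²/2} = 0.390091
Γ = φ(d₁) / (S·σ·√T) = 0.029338

price = 7.211730
Γ = 0.029338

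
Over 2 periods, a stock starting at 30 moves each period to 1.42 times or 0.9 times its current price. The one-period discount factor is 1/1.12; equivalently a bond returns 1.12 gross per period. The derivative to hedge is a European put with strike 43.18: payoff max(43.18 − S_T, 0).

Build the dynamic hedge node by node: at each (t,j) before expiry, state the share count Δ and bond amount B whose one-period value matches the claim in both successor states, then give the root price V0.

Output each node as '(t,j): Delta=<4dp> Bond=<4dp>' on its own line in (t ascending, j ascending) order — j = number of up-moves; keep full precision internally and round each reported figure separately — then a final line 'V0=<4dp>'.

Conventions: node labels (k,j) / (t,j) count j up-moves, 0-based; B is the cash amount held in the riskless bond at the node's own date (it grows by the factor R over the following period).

(0,0): Delta=-0.5808 Bond=24.3171
(1,0): Delta=-1.0000 Bond=38.5536
(1,1): Delta=-0.2185 Bond=11.8008
V0=6.8931

No-arbitrage ⇒ martingale measure with p* = (R−d)/(u−d) = 0.4231.
Payoffs at expiry: V(2,0)=18.8800, V(2,1)=4.8400, V(2,2)=0.0000
  t=1,j=0: stock 27.0000 → up 38.3400 (V=4.8400), down 24.3000 (V=18.8800). Price 11.5536; hedge Δ=-1.0000, bond B=38.5536.
  t=1,j=1: stock 42.6000 → up 60.4920 (V=0.0000), down 38.3400 (V=4.8400). Price 2.4931; hedge Δ=-0.2185, bond B=11.8008.
  t=0,j=0: stock 30.0000 → up 42.6000 (V=2.4931), down 27.0000 (V=11.5536). Price 6.8931; hedge Δ=-0.5808, bond B=24.3171.
Sanity check at the root: Δ(0,0)·S0 + B(0,0) reproduces V0 = 6.8931.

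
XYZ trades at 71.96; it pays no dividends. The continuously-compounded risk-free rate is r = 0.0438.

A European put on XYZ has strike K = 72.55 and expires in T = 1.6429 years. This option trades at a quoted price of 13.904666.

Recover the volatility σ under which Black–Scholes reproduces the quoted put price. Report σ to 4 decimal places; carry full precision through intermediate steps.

At σ = 0.4561 the Black–Scholes value reproduces the quote:
σ√T = 0.4561·√1.6429 = 0.584609
d₁ = (ln(S/K) + (r+σ²/2)T) / (σ√T) = (ln(71.96/72.55) + (0.0438+0.4561²/2)·1.6429) / 0.584609 = (-0.008166 + 0.242843) / 0.584609 = 0.401426
d₂ = d₁ − σ√T = 0.401426 − 0.584609 = -0.183183
e^{−rT} = 0.930569
N(−d₁) = 0.344053,  N(−d₂) = 0.572673
V = K·e^{−rT}·N(−d₂) − S·N(−d₁) = 38.662735 − 24.758069 = 13.904666 (equal to the quote); since ∂V/∂σ > 0 for all σ, the implied volatility is unique

sigma = 0.4561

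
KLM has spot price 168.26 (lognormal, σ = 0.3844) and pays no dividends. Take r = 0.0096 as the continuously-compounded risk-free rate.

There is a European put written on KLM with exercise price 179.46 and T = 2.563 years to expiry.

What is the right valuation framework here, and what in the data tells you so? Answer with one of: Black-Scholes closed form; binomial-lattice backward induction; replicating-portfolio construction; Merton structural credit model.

framework: Black-Scholes closed form

Key observation: the strike-179.46 put on KLM is European-exercise on a continuously-modelled lognormal underlying, so its value is a single closed-form evaluation.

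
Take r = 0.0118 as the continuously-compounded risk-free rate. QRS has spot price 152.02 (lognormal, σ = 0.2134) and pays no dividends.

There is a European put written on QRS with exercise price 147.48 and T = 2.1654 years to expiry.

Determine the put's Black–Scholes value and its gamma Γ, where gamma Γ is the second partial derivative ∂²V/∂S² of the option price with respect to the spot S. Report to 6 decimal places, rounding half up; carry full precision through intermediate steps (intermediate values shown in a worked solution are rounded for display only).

σ√T = 0.2134·√2.1654 = 0.314024
d₁ = (ln(S/K) + (r+σ²/2)T) / (σ√T) = (ln(152.02/147.48) + (0.0118+0.2134²/2)·2.1654) / 0.314024 = (0.030320 + 0.074857) / 0.314024 = 0.334932
d₂ = d₁ − σ√T = 0.334932 − 0.314024 = 0.020908
e^{−rT} = 0.974772
N(−d₁) = 0.368838,  N(−d₂) = 0.491660
Put price V = K·e^{−rT}·N(−d₂) − S·N(−d₁) = 70.680675 − 56.070768 = 14.609907
φ(d₁) = (1/√(2π))·e^{−d₁²/2} = 0.377182
Γ = φ(d₁) / (S·σ·√T) = 0.007901

price = 14.609907
Γ = 0.007901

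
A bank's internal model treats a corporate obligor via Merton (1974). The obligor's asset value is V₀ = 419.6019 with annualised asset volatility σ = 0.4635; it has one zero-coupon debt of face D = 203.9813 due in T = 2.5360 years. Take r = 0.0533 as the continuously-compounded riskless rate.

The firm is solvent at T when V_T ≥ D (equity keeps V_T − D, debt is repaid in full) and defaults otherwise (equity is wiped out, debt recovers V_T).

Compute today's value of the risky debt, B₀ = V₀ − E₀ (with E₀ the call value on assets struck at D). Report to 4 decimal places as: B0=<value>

Work the structural quantities from V₀ = 419.6019 against face 203.9813:
d₁ = [ln(V₀/D) + (r + σ²/2)T] / (σ√T)
   = [ln(419.6019/203.9813) + (0.0533 + 0.5·0.4635²)·2.5360] / (0.4635·√2.5360)
   = [0.721278 + 0.407576] / 0.738116 = 1.529373
d₂ = d₁ − σ√T = 1.529373 − 0.738116 = 0.791258
N(d₁) = 0.936914,  N(d₂) = 0.785603,  e^(−rT) = 0.873568
E₀ = V₀·N(d₁) − D·e^(−rT)·N(d₂)
   = 419.6019·0.936914 − 203.9813·0.873568·0.785603 = 253.142999
B₀ = V₀ − E₀ = 419.6019 − 253.142999 = 166.458901

B0=166.4589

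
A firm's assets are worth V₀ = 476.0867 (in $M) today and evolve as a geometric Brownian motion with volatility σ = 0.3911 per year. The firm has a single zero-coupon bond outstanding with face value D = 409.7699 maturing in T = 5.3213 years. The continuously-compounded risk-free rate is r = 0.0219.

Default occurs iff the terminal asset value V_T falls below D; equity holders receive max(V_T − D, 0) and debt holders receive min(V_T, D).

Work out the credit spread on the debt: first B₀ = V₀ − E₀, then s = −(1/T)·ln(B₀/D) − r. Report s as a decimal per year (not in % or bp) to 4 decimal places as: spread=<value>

With assets at 476.0867 and a single debt payment of 409.7699 at 5.3213 years:
d₁ = [ln(V₀/D) + (r + σ²/2)T] / (σ√T)
   = [ln(476.0867/409.7699) + (0.0219 + 0.5·0.3911²)·5.3213] / (0.3911·√5.3213)
   = [0.150004 + 0.523507] / 0.902187 = 0.746532
d₂ = d₁ − σ√T = 0.746532 − 0.902187 = -0.155655
N(d₁) = 0.772327,  N(d₂) = 0.438152,  e^(−rT) = 0.889998
E₀ = V₀·N(d₁) − D·e^(−rT)·N(d₂)
   = 476.0867·0.772327 − 409.7699·0.889998·0.438152 = 207.902935
B₀ = V₀ − E₀ = 476.0867 − 207.902935 = 268.183765
spread = −(1/T)·ln(B₀/D) − r = −(1/5.3213)·ln(268.183765/409.7699) − 0.0219 = 0.05776537

spread=0.0578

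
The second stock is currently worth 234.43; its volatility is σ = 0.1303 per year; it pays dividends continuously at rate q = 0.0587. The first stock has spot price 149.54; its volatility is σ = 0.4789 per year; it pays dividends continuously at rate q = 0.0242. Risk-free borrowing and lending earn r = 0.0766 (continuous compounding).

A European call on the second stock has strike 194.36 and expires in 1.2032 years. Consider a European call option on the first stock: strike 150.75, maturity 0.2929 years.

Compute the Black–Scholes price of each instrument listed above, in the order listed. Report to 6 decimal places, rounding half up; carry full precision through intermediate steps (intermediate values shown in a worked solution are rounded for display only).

[the second stock call K=194.36]
σ√T = 0.1303·√1.2032 = 0.142927
d₁ = (ln(S/K) + (r−q+σ²/2)T) / (σ√T) = (ln(234.43/194.36) + (0.0766−0.0587+0.1303²/2)·1.2032) / 0.142927 = (0.187445 + 0.031751) / 0.142927 = 1.533627
d₂ = d₁ − σ√T = 1.533627 − 0.142927 = 1.390700
e^{−rT} = 0.911955
e^{−qT} = 0.931809
N(d₁) = 0.937439,  N(d₂) = 0.917842
price = S·e^{−qT}·N(d₁) − K·e^{−rT}·N(d₂) = 204.777885 − 162.685159 = 42.092725
[the first stock call K=150.75]
σ√T = 0.4789·√0.2929 = 0.259182
d₁ = (ln(S/K) + (r−q+σ²/2)T) / (σ√T) = (ln(149.54/150.75) + (0.0766−0.0242+0.4789²/2)·0.2929) / 0.259182 = (-0.008059 + 0.048936) / 0.259182 = 0.157714
d₂ = d₁ − σ√T = 0.157714 − 0.259182 = -0.101468
e^{−rT} = 0.977814
e^{−qT} = 0.992937
N(d₁) = 0.562659,  N(d₂) = 0.459590
price = S·e^{−qT}·N(d₁) − K·e^{−rT}·N(d₂) = 83.545734 − 67.745998 = 15.799736

price(the second stock call K=194.36) = 42.092725
price(the first stock call K=150.75) = 15.799736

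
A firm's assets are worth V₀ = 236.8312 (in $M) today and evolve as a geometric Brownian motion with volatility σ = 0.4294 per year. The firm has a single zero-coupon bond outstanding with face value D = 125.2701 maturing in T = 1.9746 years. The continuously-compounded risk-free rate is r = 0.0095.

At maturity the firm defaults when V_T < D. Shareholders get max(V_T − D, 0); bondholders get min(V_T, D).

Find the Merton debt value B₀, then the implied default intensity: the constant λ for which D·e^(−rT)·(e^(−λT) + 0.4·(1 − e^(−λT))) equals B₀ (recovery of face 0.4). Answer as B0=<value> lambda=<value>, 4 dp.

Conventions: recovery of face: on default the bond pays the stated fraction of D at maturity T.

Work the structural quantities from V₀ = 236.8312 against face 125.2701:
d₁ = [ln(V₀/D) + (r + σ²/2)T] / (σ√T)
   = [ln(236.8312/125.2701) + (0.0095 + 0.5·0.4294²)·1.9746] / (0.4294·√1.9746)
   = [0.636875 + 0.200801] / 0.603395 = 1.388273
d₂ = d₁ − σ√T = 1.388273 − 0.603395 = 0.784878
N(d₁) = 0.917473,  N(d₂) = 0.783738,  e^(−rT) = 0.981416
E₀ = V₀·N(d₁) − D·e^(−rT)·N(d₂)
   = 236.8312·0.917473 − 125.2701·0.981416·0.783738 = 120.931908
B₀ = V₀ − E₀ = 236.8312 − 120.931908 = 115.899292
e^(−λT) = (B₀·e^(rT)/D − 0.4)/(1 − 0.4) = (115.8993·1.018936/125.2701 − 0.4)/0.6 = 0.90452417
λ = −ln(0.90452417)/1.9746 = 0.050819

B0=115.8993 lambda=0.0508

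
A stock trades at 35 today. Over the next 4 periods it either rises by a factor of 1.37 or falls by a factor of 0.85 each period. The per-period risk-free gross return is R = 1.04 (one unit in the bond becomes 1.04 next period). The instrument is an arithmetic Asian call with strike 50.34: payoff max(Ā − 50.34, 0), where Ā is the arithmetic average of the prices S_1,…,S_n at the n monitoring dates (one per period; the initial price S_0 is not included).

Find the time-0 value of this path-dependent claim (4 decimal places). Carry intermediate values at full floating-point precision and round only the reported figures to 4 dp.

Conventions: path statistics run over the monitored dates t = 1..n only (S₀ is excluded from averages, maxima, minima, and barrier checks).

Set p* = 0.3654 (from d < R < u); the path-dependent value is the discounted p*-expectation over all price paths.
Enumerate all 2^4 = 16 price paths (U = up ×1.37, D = down ×0.85); each path with k up-moves has probability p*^k·(1−p*)^(4−k).
DDDD: Ā=23.7005, payoff=0.0000, prob=0.162197
UDDD: Ā=38.1997, payoff=0.0000, prob=0.093386
DUDD: Ā=33.6497, payoff=0.0000, prob=0.093386
UUDD: Ā=54.2353, payoff=3.8953, prob=0.053768
DDUD: Ā=29.7822, payoff=0.0000, prob=0.093386
UDUD: Ā=48.0018, payoff=0.0000, prob=0.053768
DUUD: Ā=43.4518, payoff=0.0000, prob=0.053768
UUUD: Ā=70.0342, payoff=19.6942, prob=0.030957
DDDU: Ā=26.4948, payoff=0.0000, prob=0.093386
UDDU: Ā=42.7034, payoff=0.0000, prob=0.053768
DUDU: Ā=38.1534, payoff=0.0000, prob=0.053768
UUDU: Ā=61.4943, payoff=11.1543, prob=0.030957
DDUU: Ā=34.2859, payoff=0.0000, prob=0.053768
UDUU: Ā=55.2608, payoff=4.9208, prob=0.030957
DUUU: Ā=50.7108, payoff=0.3708, prob=0.030957
UUUU: Ā=81.7338, payoff=31.3938, prob=0.017824
Price = Σ prob·payoff / R^4 = 1.887792 / 1.169859 = 1.6137

price = 1.6137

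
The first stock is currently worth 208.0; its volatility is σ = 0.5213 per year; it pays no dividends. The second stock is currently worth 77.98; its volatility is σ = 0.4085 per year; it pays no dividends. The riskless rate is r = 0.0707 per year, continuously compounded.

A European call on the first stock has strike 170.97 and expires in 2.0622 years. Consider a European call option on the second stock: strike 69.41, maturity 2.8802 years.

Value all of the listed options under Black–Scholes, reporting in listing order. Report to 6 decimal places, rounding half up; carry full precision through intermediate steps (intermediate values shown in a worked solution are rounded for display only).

[the first stock call K=170.97]
σ√T = 0.5213·√2.0622 = 0.748606
d₁ = (ln(S/K) + (r+σ²/2)T) / (σ√T) = (ln(208.0/170.97) + (0.0707+0.5213²/2)·2.0622) / 0.748606 = (0.196050 + 0.426003) / 0.748606 = 0.830948
d₂ = d₁ − σ√T = 0.830948 − 0.748606 = 0.082343
e^{−rT} = 0.864333
N(d₁) = 0.796999,  N(d₂) = 0.532813
price = S·N(d₁) − K·e^{−rT}·N(d₂) = 165.775715 − 78.736410 = 87.039306
[the second stock call K=69.41]
σ√T = 0.4085·√2.8802 = 0.693272
d₁ = (ln(S/K) + (r+σ²/2)T) / (σ√T) = (ln(77.98/69.41) + (0.0707+0.4085²/2)·2.8802) / 0.693272 = (0.116421 + 0.443943) / 0.693272 = 0.808290
d₂ = d₁ − σ√T = 0.808290 − 0.693272 = 0.115018
e^{−rT} = 0.815764
N(d₁) = 0.790538,  N(d₂) = 0.545785
price = S·N(d₁) − K·e^{−rT}·N(d₂) = 61.646161 − 30.903518 = 30.742644

price(the first stock call K=170.97) = 87.039306
price(the second stock call K=69.41) = 30.742644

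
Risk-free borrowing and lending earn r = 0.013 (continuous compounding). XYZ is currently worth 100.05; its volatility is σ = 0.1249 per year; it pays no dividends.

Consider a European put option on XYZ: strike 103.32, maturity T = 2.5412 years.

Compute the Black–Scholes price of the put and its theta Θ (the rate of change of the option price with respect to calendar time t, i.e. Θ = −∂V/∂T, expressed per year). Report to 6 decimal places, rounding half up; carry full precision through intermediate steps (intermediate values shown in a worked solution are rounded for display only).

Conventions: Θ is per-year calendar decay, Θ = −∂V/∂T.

σ√T = 0.1249·√2.5412 = 0.199105
d₁ = (ln(S/K) + (r+σ²/2)T) / (σ√T) = (ln(100.05/103.32) + (0.013+0.1249²/2)·2.5412) / 0.199105 = (-0.032161 + 0.052857) / 0.199105 = 0.103946
d₂ = d₁ − σ√T = 0.103946 − 0.199105 = -0.095159
e^{−rT} = 0.967504
N(−d₁) = 0.458606,  N(−d₂) = 0.537906
Put price V = K·e^{−rT}·N(−d₂) − S·N(−d₁) = 53.770427 − 45.883558 = 7.886869
φ(d₁) = (1/√(2π))·e^{−d₁²/2} = 0.396793
Θ = −S·φ(d₁)·σ/(2√T) + r·K·e^{−rT}·N(−d₂) = −1.555228 + 0.699016 = -0.856212

price = 7.886869
Θ = -0.856212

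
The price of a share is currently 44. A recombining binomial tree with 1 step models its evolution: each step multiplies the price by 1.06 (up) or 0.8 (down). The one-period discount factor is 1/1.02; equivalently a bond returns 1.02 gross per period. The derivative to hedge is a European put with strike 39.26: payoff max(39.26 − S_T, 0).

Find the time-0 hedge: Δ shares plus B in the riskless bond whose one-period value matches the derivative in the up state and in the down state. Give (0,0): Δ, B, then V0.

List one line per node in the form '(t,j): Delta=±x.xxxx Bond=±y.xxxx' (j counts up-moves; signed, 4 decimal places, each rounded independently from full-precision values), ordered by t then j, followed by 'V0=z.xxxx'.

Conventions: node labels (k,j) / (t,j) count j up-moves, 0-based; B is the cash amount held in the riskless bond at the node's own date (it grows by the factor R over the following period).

(0,0): Delta=-0.3549 Bond=16.2278
V0=0.6124

Risk-neutral probability p* = (R−d)/(u−d) = (1.02−0.8)/(1.06−0.8) = 0.8462.
Payoffs at expiry: V(1,0)=4.0600, V(1,1)=0.0000
Node (0,0) S=44.0000: V=(p*·0.0000+(1−p*)·4.0600)/1.02=0.6124; Δ=(0.0000−4.0600)/(46.6400−35.2000)=-0.3549; B=V−Δ·S=16.2278
As a check, the time-0 holding Δ(0,0)·S0 + B(0,0) comes to 0.6124 — exactly V0.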